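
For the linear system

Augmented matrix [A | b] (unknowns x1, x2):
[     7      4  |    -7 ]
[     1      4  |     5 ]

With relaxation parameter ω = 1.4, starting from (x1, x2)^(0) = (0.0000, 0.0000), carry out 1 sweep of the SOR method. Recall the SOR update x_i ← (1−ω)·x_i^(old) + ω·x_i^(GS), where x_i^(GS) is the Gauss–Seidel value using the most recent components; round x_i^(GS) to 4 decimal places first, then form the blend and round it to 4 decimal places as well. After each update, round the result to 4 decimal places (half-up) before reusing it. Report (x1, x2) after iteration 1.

(-1.4000, 2.2400)

Iteration 1:
  x1: GS value = (-7 - (4)·0.0000) / (7) = -1.0000;  x1 ← (1−ω)·0.0000 + ω·-1.0000 = -1.4000
  x2: GS value = (5 - (1)·-1.4000) / (4) = 1.6000;  x2 ← (1−ω)·0.0000 + ω·1.6000 = 2.2400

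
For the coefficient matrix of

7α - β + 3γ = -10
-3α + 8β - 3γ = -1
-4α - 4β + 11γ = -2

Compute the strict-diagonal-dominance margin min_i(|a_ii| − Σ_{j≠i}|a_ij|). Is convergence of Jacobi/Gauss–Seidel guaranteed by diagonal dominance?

row 1: |7| − (1+3) = 3
row 2: |8| − (3+3) = 2
row 3: |11| − (4+4) = 3
minimum over rows = 2 → strictly diagonally dominant (convergence guaranteed)

2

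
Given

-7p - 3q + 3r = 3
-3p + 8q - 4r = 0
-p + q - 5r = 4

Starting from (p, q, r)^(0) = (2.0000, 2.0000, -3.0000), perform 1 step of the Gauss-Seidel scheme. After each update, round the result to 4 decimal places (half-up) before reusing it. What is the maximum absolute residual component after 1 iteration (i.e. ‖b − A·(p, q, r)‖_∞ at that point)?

20.0569

Iteration 1:
  p = (3 - (-3)·2.0000 - (3)·-3.0000) / (-7) = -2.5714
  q = (0 - (-3)·-2.5714 - (-4)·-3.0000) / (8) = -2.4643
  r = (4 - (-1)·-2.5714 - (1)·-2.4643) / (-5) = -0.7786
Residual b − A·x = (-20.0569, 8.8858, -0.0001); ∞-norm = 20.0569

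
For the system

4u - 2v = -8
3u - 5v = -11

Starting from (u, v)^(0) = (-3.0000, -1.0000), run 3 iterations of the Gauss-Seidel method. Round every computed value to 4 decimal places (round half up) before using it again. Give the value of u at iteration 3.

Iteration 1:
  u = (-8 - (-2)·-1.0000) / (4) = -2.5000
  v = (-11 - (3)·-2.5000) / (-5) = 0.7000
Iteration 2:
  u = (-8 - (-2)·0.7000) / (4) = -1.6500
  v = (-11 - (3)·-1.6500) / (-5) = 1.2100
Iteration 3:
  u = (-8 - (-2)·1.2100) / (4) = -1.3950
  v = (-11 - (3)·-1.3950) / (-5) = 1.3630

-1.3950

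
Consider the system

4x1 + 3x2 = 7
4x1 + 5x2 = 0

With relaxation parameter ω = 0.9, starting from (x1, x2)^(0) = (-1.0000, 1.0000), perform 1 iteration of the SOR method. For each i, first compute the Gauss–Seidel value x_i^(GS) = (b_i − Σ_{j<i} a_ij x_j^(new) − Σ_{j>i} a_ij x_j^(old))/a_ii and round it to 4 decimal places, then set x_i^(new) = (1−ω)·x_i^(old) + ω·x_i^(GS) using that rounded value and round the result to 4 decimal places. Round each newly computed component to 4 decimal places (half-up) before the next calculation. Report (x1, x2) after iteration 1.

Iteration 1:
  x1: GS value = (7 - (3)·1.0000) / (4) = 1.0000;  x1 ← (1−ω)·-1.0000 + ω·1.0000 = 0.8000
  x2: GS value = (0 - (4)·0.8000) / (5) = -0.6400;  x2 ← (1−ω)·1.0000 + ω·-0.6400 = -0.4760

(0.8000, -0.4760)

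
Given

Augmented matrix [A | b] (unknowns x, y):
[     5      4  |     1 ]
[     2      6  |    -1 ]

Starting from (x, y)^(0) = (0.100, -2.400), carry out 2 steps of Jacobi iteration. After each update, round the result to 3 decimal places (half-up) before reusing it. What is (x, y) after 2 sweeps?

Iteration 1:
  x = (1 - (4)·-2.400) / (5) = 2.120
  y = (-1 - (2)·0.100) / (6) = -0.200
Iteration 2:
  x = (1 - (4)·-0.200) / (5) = 0.360
  y = (-1 - (2)·2.120) / (6) = -0.873

(0.360, -0.873)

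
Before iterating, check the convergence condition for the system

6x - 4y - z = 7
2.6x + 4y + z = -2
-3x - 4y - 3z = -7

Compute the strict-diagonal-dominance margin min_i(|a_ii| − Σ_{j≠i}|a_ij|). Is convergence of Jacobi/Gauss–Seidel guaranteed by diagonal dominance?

-4

row 1: |6| − (4+1) = 1
row 2: |4| − (2.6+1) = 0.4
row 3: |-3| − (3+4) = -4
minimum over rows = -4 → not strictly diagonally dominant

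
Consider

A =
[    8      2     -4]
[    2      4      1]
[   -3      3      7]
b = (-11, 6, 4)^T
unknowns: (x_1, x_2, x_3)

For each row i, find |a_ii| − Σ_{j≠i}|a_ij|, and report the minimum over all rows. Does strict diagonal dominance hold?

row 1: |8| − (2+4) = 2
row 2: |4| − (2+1) = 1
row 3: |7| − (3+3) = 1
minimum over rows = 1 → strictly diagonally dominant (convergence guaranteed)

1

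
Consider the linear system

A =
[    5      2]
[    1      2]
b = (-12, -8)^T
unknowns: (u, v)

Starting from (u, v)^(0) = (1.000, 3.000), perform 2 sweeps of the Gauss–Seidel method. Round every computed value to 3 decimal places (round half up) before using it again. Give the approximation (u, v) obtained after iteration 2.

(-1.520, -3.240)

Iteration 1:
  u = (-12 - (2)·3.000) / (5) = -3.600
  v = (-8 - (1)·-3.600) / (2) = -2.200
Iteration 2:
  u = (-12 - (2)·-2.200) / (5) = -1.520
  v = (-8 - (1)·-1.520) / (2) = -3.240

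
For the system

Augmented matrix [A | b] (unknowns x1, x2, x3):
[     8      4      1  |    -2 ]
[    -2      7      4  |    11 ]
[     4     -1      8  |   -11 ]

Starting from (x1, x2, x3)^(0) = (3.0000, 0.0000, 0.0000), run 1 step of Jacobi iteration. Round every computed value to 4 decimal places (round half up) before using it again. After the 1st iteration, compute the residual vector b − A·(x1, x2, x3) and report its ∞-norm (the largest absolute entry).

15.4286

Iteration 1:
  x1 = (-2 - (4)·0.0000 - (1)·0.0000) / (8) = -0.2500
  x2 = (11 - (-2)·3.0000 - (4)·0.0000) / (7) = 2.4286
  x3 = (-11 - (4)·3.0000 - (-1)·0.0000) / (8) = -2.8750
Residual b − A·x = (-6.8394, 4.9998, 15.4286); ∞-norm = 15.4286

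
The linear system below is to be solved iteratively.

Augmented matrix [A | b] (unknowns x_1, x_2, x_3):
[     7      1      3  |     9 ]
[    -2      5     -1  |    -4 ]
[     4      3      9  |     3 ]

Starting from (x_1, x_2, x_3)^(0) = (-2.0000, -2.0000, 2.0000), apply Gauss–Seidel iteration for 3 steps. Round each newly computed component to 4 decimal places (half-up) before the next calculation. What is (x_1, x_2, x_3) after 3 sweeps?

Iteration 1:
  x_1 = (9 - (1)·-2.0000 - (3)·2.0000) / (7) = 0.7143
  x_2 = (-4 - (-2)·0.7143 - (-1)·2.0000) / (5) = -0.1143
  x_3 = (3 - (4)·0.7143 - (3)·-0.1143) / (9) = 0.0540
Iteration 2:
  x_1 = (9 - (1)·-0.1143 - (3)·0.0540) / (7) = 1.2789
  x_2 = (-4 - (-2)·1.2789 - (-1)·0.0540) / (5) = -0.2776
  x_3 = (3 - (4)·1.2789 - (3)·-0.2776) / (9) = -0.1425
Iteration 3:
  x_1 = (9 - (1)·-0.2776 - (3)·-0.1425) / (7) = 1.3864
  x_2 = (-4 - (-2)·1.3864 - (-1)·-0.1425) / (5) = -0.2739
  x_3 = (3 - (4)·1.3864 - (3)·-0.2739) / (9) = -0.1915

(1.3864, -0.2739, -0.1915)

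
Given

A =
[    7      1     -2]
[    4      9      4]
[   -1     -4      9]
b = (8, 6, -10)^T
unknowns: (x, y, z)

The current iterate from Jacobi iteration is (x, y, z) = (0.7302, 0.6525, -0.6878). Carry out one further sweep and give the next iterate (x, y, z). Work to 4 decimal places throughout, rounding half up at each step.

(0.8531, 0.6478, -0.7400)

One sweep:
  x = (8 - (1)·0.6525 - (-2)·-0.6878) / (7) = 0.8531
  y = (6 - (4)·0.7302 - (4)·-0.6878) / (9) = 0.6478
  z = (-10 - (-1)·0.7302 - (-4)·0.6525) / (9) = -0.7400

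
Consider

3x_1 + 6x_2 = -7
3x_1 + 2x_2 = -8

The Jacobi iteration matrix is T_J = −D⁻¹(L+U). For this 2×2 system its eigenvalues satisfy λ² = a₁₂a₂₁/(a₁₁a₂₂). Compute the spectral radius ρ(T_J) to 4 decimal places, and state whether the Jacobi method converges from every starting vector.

a₁₂a₂₁/(a₁₁a₂₂) = (6)·(3) / ((3)·(2)) = 3.000000
ρ = √|3.000000| = √3.000000 = 1.7321
ρ > 1, so Jacobi diverges

1.7321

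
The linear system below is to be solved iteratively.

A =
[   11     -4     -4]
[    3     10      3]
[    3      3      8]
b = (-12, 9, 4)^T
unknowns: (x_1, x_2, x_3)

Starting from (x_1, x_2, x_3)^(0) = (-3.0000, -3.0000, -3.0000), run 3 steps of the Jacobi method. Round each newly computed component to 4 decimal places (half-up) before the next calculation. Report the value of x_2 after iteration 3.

Iteration 1:
  x_1 = (-12 - (-4)·-3.0000 - (-4)·-3.0000) / (11) = -3.2727
  x_2 = (9 - (3)·-3.0000 - (3)·-3.0000) / (10) = 2.7000
  x_3 = (4 - (3)·-3.0000 - (3)·-3.0000) / (8) = 2.7500
Iteration 2:
  x_1 = (-12 - (-4)·2.7000 - (-4)·2.7500) / (11) = 0.8909
  x_2 = (9 - (3)·-3.2727 - (3)·2.7500) / (10) = 1.0568
  x_3 = (4 - (3)·-3.2727 - (3)·2.7000) / (8) = 0.7148
Iteration 3:
  x_1 = (-12 - (-4)·1.0568 - (-4)·0.7148) / (11) = -0.4467
  x_2 = (9 - (3)·0.8909 - (3)·0.7148) / (10) = 0.4183
  x_3 = (4 - (3)·0.8909 - (3)·1.0568) / (8) = -0.2304

0.4183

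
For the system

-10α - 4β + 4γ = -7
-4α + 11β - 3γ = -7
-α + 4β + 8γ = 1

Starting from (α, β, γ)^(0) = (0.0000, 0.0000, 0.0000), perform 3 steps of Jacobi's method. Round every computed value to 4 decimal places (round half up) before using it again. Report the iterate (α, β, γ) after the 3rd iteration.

Iteration 1:
  α = (-7 - (-4)·0.0000 - (4)·0.0000) / (-10) = 0.7000
  β = (-7 - (-4)·0.0000 - (-3)·0.0000) / (11) = -0.6364
  γ = (1 - (-1)·0.0000 - (4)·0.0000) / (8) = 0.1250
Iteration 2:
  α = (-7 - (-4)·-0.6364 - (4)·0.1250) / (-10) = 1.0046
  β = (-7 - (-4)·0.7000 - (-3)·0.1250) / (11) = -0.3477
  γ = (1 - (-1)·0.7000 - (4)·-0.6364) / (8) = 0.5307
Iteration 3:
  α = (-7 - (-4)·-0.3477 - (4)·0.5307) / (-10) = 1.0514
  β = (-7 - (-4)·1.0046 - (-3)·0.5307) / (11) = -0.1263
  γ = (1 - (-1)·1.0046 - (4)·-0.3477) / (8) = 0.4244

(1.0514, -0.1263, 0.4244)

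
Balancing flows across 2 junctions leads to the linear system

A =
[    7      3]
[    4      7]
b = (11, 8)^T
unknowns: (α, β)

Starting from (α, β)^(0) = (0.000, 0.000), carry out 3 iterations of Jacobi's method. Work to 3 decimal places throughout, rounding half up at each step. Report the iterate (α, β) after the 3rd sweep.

Iteration 1:
  α = (11 - (3)·0.000) / (7) = 1.571
  β = (8 - (4)·0.000) / (7) = 1.143
Iteration 2:
  α = (11 - (3)·1.143) / (7) = 1.082
  β = (8 - (4)·1.571) / (7) = 0.245
Iteration 3:
  α = (11 - (3)·0.245) / (7) = 1.466
  β = (8 - (4)·1.082) / (7) = 0.525

(1.466, 0.525)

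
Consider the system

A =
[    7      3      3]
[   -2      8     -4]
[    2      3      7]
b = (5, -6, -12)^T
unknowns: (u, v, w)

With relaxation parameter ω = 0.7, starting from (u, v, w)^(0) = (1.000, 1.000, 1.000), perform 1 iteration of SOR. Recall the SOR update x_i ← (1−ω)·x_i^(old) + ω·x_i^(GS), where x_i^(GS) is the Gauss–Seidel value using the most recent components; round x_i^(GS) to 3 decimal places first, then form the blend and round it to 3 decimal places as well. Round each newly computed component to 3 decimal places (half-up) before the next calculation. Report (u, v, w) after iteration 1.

Iteration 1:
  u: GS value = (5 - (3)·1.000 - (3)·1.000) / (7) = -0.143;  u ← (1−ω)·1.000 + ω·-0.143 = 0.200
  v: GS value = (-6 - (-2)·0.200 - (-4)·1.000) / (8) = -0.200;  v ← (1−ω)·1.000 + ω·-0.200 = 0.160
  w: GS value = (-12 - (2)·0.200 - (3)·0.160) / (7) = -1.840;  w ← (1−ω)·1.000 + ω·-1.840 = -0.988

(0.200, 0.160, -0.988)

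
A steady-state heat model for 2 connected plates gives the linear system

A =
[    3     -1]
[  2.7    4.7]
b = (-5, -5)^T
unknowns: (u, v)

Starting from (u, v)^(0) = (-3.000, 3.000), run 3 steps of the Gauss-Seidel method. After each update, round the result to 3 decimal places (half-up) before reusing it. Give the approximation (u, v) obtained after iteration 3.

(-1.659, -0.111)

Iteration 1:
  u = (-5 - (-1)·3.000) / (3) = -0.667
  v = (-5 - (2.7)·-0.667) / (4.7) = -0.681
Iteration 2:
  u = (-5 - (-1)·-0.681) / (3) = -1.894
  v = (-5 - (2.7)·-1.894) / (4.7) = 0.024
Iteration 3:
  u = (-5 - (-1)·0.024) / (3) = -1.659
  v = (-5 - (2.7)·-1.659) / (4.7) = -0.111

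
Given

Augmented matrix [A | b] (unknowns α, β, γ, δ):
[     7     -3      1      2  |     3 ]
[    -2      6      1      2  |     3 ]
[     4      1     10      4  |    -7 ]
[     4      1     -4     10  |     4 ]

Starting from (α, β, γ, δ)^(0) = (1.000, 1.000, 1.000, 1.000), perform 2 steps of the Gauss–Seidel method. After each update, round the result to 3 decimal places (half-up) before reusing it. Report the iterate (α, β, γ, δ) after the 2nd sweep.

Iteration 1:
  α = (3 - (-3)·1.000 - (1)·1.000 - (2)·1.000) / (7) = 0.429
  β = (3 - (-2)·0.429 - (1)·1.000 - (2)·1.000) / (6) = 0.143
  γ = (-7 - (4)·0.429 - (1)·0.143 - (4)·1.000) / (10) = -1.286
  δ = (4 - (4)·0.429 - (1)·0.143 - (-4)·-1.286) / (10) = -0.300
Iteration 2:
  α = (3 - (-3)·0.143 - (1)·-1.286 - (2)·-0.300) / (7) = 0.759
  β = (3 - (-2)·0.759 - (1)·-1.286 - (2)·-0.300) / (6) = 1.067
  γ = (-7 - (4)·0.759 - (1)·1.067 - (4)·-0.300) / (10) = -0.990
  δ = (4 - (4)·0.759 - (1)·1.067 - (-4)·-0.990) / (10) = -0.406

(0.759, 1.067, -0.990, -0.406)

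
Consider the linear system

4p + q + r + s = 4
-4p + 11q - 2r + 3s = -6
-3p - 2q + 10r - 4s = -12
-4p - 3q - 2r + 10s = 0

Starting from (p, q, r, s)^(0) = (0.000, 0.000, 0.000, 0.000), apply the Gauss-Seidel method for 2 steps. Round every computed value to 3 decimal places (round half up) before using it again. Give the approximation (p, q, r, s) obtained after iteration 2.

Iteration 1:
  p = (4 - (1)·0.000 - (1)·0.000 - (1)·0.000) / (4) = 1.000
  q = (-6 - (-4)·1.000 - (-2)·0.000 - (3)·0.000) / (11) = -0.182
  r = (-12 - (-3)·1.000 - (-2)·-0.182 - (-4)·0.000) / (10) = -0.936
  s = (0 - (-4)·1.000 - (-3)·-0.182 - (-2)·-0.936) / (10) = 0.158
Iteration 2:
  p = (4 - (1)·-0.182 - (1)·-0.936 - (1)·0.158) / (4) = 1.240
  q = (-6 - (-4)·1.240 - (-2)·-0.936 - (3)·0.158) / (11) = -0.308
  r = (-12 - (-3)·1.240 - (-2)·-0.308 - (-4)·0.158) / (10) = -0.826
  s = (0 - (-4)·1.240 - (-3)·-0.308 - (-2)·-0.826) / (10) = 0.238

(1.240, -0.308, -0.826, 0.238)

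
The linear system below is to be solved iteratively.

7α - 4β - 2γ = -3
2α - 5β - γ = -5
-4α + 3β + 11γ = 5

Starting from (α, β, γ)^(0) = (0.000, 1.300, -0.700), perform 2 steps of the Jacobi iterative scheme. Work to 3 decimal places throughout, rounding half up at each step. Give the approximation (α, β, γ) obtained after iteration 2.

(0.251, 1.026, 0.185)

Iteration 1:
  α = (-3 - (-4)·1.300 - (-2)·-0.700) / (7) = 0.114
  β = (-5 - (2)·0.000 - (-1)·-0.700) / (-5) = 1.140
  γ = (5 - (-4)·0.000 - (3)·1.300) / (11) = 0.100
Iteration 2:
  α = (-3 - (-4)·1.140 - (-2)·0.100) / (7) = 0.251
  β = (-5 - (2)·0.114 - (-1)·0.100) / (-5) = 1.026
  γ = (5 - (-4)·0.114 - (3)·1.140) / (11) = 0.185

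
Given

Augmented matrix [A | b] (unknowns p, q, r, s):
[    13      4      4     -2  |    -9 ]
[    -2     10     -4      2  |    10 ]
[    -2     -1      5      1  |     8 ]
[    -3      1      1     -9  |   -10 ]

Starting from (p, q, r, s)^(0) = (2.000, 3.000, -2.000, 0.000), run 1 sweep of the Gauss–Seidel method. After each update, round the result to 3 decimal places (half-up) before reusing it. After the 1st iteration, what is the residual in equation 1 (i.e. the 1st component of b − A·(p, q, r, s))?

Iteration 1:
  p = (-9 - (4)·3.000 - (4)·-2.000 - (-2)·0.000) / (13) = -1.000
  q = (10 - (-2)·-1.000 - (-4)·-2.000 - (2)·0.000) / (10) = 0.000
  r = (8 - (-2)·-1.000 - (-1)·0.000 - (1)·0.000) / (5) = 1.200
  s = (-10 - (-3)·-1.000 - (1)·0.000 - (1)·1.200) / (-9) = 1.578
Residual b − A·x = (2.356, 9.644, -1.578, 0.002)

2.356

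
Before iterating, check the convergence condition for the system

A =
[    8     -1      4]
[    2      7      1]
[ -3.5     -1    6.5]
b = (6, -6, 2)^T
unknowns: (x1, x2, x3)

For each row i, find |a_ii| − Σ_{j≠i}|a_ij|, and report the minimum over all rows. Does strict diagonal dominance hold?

2

row 1: |8| − (1+4) = 3
row 2: |7| − (2+1) = 4
row 3: |6.5| − (3.5+1) = 2
minimum over rows = 2 → strictly diagonally dominant (convergence guaranteed)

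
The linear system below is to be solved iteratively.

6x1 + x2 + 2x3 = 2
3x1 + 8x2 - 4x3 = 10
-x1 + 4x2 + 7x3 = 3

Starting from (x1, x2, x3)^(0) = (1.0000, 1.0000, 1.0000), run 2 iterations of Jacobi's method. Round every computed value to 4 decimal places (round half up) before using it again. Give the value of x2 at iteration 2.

1.3125

Iteration 1:
  x1 = (2 - (1)·1.0000 - (2)·1.0000) / (6) = -0.1667
  x2 = (10 - (3)·1.0000 - (-4)·1.0000) / (8) = 1.3750
  x3 = (3 - (-1)·1.0000 - (4)·1.0000) / (7) = 0.0000
Iteration 2:
  x1 = (2 - (1)·1.3750 - (2)·0.0000) / (6) = 0.1042
  x2 = (10 - (3)·-0.1667 - (-4)·0.0000) / (8) = 1.3125
  x3 = (3 - (-1)·-0.1667 - (4)·1.3750) / (7) = -0.3810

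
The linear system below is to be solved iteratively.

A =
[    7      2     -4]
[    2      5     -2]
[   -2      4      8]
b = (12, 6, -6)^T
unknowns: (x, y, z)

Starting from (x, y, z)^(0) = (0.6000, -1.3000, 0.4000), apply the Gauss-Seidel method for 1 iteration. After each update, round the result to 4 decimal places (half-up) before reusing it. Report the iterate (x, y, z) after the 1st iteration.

(2.3143, 0.4343, -0.3886)

Iteration 1:
  x = (12 - (2)·-1.3000 - (-4)·0.4000) / (7) = 2.3143
  y = (6 - (2)·2.3143 - (-2)·0.4000) / (5) = 0.4343
  z = (-6 - (-2)·2.3143 - (4)·0.4343) / (8) = -0.3886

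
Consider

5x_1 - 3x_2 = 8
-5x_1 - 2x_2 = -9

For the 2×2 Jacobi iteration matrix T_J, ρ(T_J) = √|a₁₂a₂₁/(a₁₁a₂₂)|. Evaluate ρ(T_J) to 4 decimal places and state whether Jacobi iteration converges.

a₁₂a₂₁/(a₁₁a₂₂) = (-3)·(-5) / ((5)·(-2)) = -1.500000
ρ = √|-1.500000| = √1.500000 = 1.2247
ρ > 1, so Jacobi diverges

1.2247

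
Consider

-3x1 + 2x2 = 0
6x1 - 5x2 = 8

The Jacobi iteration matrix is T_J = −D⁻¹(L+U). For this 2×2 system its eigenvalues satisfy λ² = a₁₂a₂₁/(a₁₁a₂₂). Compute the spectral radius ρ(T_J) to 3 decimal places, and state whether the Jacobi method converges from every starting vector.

0.894

a₁₂a₂₁/(a₁₁a₂₂) = (2)·(6) / ((-3)·(-5)) = 0.800000
ρ = √|0.800000| = √0.800000 = 0.894
ρ < 1, so Jacobi converges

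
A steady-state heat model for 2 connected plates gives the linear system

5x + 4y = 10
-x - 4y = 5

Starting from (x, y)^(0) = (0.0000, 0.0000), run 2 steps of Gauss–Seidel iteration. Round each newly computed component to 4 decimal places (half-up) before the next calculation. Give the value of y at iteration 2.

-2.1000

Iteration 1:
  x = (10 - (4)·0.0000) / (5) = 2.0000
  y = (5 - (-1)·2.0000) / (-4) = -1.7500
Iteration 2:
  x = (10 - (4)·-1.7500) / (5) = 3.4000
  y = (5 - (-1)·3.4000) / (-4) = -2.1000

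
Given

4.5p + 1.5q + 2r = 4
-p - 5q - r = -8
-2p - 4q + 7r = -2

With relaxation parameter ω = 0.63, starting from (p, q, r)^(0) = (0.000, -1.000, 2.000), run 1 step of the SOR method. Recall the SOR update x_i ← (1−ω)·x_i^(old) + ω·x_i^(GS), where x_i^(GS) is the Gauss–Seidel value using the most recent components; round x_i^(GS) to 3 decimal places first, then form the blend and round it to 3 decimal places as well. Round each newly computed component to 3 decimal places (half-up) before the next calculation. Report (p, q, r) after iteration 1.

(0.210, 0.360, 0.727)

Iteration 1:
  p: GS value = (4 - (1.5)·-1.000 - (2)·2.000) / (4.5) = 0.333;  p ← (1−ω)·0.000 + ω·0.333 = 0.210
  q: GS value = (-8 - (-1)·0.210 - (-1)·2.000) / (-5) = 1.158;  q ← (1−ω)·-1.000 + ω·1.158 = 0.360
  r: GS value = (-2 - (-2)·0.210 - (-4)·0.360) / (7) = -0.020;  r ← (1−ω)·2.000 + ω·-0.020 = 0.727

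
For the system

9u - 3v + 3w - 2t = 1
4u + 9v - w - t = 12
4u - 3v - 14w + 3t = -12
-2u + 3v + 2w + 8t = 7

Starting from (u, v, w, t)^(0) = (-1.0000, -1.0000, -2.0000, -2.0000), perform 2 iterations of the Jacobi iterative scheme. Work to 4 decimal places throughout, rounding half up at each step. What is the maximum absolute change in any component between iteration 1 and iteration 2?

Iteration 1:
  u = (1 - (-3)·-1.0000 - (3)·-2.0000 - (-2)·-2.0000) / (9) = 0.0000
  v = (12 - (4)·-1.0000 - (-1)·-2.0000 - (-1)·-2.0000) / (9) = 1.3333
  w = (-12 - (4)·-1.0000 - (-3)·-1.0000 - (3)·-2.0000) / (-14) = 0.3571
  t = (7 - (-2)·-1.0000 - (3)·-1.0000 - (2)·-2.0000) / (8) = 1.5000
Iteration 2:
  u = (1 - (-3)·1.3333 - (3)·0.3571 - (-2)·1.5000) / (9) = 0.7698
  v = (12 - (4)·0.0000 - (-1)·0.3571 - (-1)·1.5000) / (9) = 1.5397
  w = (-12 - (4)·0.0000 - (-3)·1.3333 - (3)·1.5000) / (-14) = 0.8929
  t = (7 - (-2)·0.0000 - (3)·1.3333 - (2)·0.3571) / (8) = 0.2857
Change: (0.7698, 0.2064, 0.5358, -1.2143) → max |·| = 1.2143

1.2143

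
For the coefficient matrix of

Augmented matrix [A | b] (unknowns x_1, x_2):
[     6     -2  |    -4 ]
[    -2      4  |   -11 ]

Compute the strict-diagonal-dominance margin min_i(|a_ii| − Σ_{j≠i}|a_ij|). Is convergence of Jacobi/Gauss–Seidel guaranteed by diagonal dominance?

row 1: |6| − (2) = 4
row 2: |4| − (2) = 2
minimum over rows = 2 → strictly diagonally dominant (convergence guaranteed)

2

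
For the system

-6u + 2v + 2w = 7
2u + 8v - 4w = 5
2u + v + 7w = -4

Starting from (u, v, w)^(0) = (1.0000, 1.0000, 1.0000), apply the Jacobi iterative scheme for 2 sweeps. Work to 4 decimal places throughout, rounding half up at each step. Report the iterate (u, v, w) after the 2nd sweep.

Iteration 1:
  u = (7 - (2)·1.0000 - (2)·1.0000) / (-6) = -0.5000
  v = (5 - (2)·1.0000 - (-4)·1.0000) / (8) = 0.8750
  w = (-4 - (2)·1.0000 - (1)·1.0000) / (7) = -1.0000
Iteration 2:
  u = (7 - (2)·0.8750 - (2)·-1.0000) / (-6) = -1.2083
  v = (5 - (2)·-0.5000 - (-4)·-1.0000) / (8) = 0.2500
  w = (-4 - (2)·-0.5000 - (1)·0.8750) / (7) = -0.5536

(-1.2083, 0.2500, -0.5536)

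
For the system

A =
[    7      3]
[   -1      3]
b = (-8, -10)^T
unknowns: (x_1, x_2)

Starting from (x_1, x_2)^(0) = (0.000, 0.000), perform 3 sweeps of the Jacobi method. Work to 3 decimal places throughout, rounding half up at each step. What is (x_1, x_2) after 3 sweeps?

(0.449, -3.238)

Iteration 1:
  x_1 = (-8 - (3)·0.000) / (7) = -1.143
  x_2 = (-10 - (-1)·0.000) / (3) = -3.333
Iteration 2:
  x_1 = (-8 - (3)·-3.333) / (7) = 0.286
  x_2 = (-10 - (-1)·-1.143) / (3) = -3.714
Iteration 3:
  x_1 = (-8 - (3)·-3.714) / (7) = 0.449
  x_2 = (-10 - (-1)·0.286) / (3) = -3.238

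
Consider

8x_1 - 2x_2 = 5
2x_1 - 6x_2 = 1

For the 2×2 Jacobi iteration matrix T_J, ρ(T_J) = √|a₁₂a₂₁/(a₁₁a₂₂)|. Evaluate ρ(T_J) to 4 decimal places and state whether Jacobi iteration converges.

0.2887

a₁₂a₂₁/(a₁₁a₂₂) = (-2)·(2) / ((8)·(-6)) = 0.083333
ρ = √|0.083333| = √0.083333 = 0.2887
ρ < 1, so Jacobi converges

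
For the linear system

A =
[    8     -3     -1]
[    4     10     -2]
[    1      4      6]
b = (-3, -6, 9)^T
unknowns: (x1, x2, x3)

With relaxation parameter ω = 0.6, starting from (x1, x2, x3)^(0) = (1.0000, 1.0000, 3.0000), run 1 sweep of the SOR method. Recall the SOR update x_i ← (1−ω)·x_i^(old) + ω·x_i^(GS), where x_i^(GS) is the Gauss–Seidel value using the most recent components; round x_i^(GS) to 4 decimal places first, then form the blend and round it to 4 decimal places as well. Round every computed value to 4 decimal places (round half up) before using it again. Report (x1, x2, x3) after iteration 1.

(0.6250, 0.2500, 1.9375)

Iteration 1:
  x1: GS value = (-3 - (-3)·1.0000 - (-1)·3.0000) / (8) = 0.3750;  x1 ← (1−ω)·1.0000 + ω·0.3750 = 0.6250
  x2: GS value = (-6 - (4)·0.6250 - (-2)·3.0000) / (10) = -0.2500;  x2 ← (1−ω)·1.0000 + ω·-0.2500 = 0.2500
  x3: GS value = (9 - (1)·0.6250 - (4)·0.2500) / (6) = 1.2292;  x3 ← (1−ω)·3.0000 + ω·1.2292 = 1.9375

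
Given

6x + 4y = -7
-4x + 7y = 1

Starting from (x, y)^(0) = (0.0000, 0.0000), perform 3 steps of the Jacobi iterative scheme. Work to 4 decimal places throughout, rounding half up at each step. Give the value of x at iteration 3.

-0.8175

Iteration 1:
  x = (-7 - (4)·0.0000) / (6) = -1.1667
  y = (1 - (-4)·0.0000) / (7) = 0.1429
Iteration 2:
  x = (-7 - (4)·0.1429) / (6) = -1.2619
  y = (1 - (-4)·-1.1667) / (7) = -0.5238
Iteration 3:
  x = (-7 - (4)·-0.5238) / (6) = -0.8175
  y = (1 - (-4)·-1.2619) / (7) = -0.5782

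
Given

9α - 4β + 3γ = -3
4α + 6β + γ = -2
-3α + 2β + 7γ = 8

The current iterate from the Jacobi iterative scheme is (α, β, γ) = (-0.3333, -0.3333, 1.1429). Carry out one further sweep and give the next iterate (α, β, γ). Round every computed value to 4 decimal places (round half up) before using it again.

(-0.8624, -0.3016, 1.0952)

One sweep:
  α = (-3 - (-4)·-0.3333 - (3)·1.1429) / (9) = -0.8624
  β = (-2 - (4)·-0.3333 - (1)·1.1429) / (6) = -0.3016
  γ = (8 - (-3)·-0.3333 - (2)·-0.3333) / (7) = 1.0952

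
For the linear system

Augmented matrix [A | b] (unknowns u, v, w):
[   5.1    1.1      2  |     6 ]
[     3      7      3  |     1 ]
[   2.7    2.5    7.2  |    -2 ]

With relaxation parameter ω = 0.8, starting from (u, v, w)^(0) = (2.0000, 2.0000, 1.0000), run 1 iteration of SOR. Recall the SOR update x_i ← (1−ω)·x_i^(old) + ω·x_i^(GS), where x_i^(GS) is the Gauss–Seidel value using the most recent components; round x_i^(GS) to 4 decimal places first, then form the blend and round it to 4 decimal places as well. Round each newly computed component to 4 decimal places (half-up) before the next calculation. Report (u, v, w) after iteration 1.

Iteration 1:
  u: GS value = (6 - (1.1)·2.0000 - (2)·1.0000) / (5.1) = 0.3529;  u ← (1−ω)·2.0000 + ω·0.3529 = 0.6823
  v: GS value = (1 - (3)·0.6823 - (3)·1.0000) / (7) = -0.5781;  v ← (1−ω)·2.0000 + ω·-0.5781 = -0.0625
  w: GS value = (-2 - (2.7)·0.6823 - (2.5)·-0.0625) / (7.2) = -0.5119;  w ← (1−ω)·1.0000 + ω·-0.5119 = -0.2095

(0.6823, -0.0625, -0.2095)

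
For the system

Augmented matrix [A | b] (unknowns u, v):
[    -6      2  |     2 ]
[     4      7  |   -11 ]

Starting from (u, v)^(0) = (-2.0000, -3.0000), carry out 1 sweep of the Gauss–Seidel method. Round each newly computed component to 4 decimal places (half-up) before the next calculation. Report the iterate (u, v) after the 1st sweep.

(-1.3333, -0.8095)

Iteration 1:
  u = (2 - (2)·-3.0000) / (-6) = -1.3333
  v = (-11 - (4)·-1.3333) / (7) = -0.8095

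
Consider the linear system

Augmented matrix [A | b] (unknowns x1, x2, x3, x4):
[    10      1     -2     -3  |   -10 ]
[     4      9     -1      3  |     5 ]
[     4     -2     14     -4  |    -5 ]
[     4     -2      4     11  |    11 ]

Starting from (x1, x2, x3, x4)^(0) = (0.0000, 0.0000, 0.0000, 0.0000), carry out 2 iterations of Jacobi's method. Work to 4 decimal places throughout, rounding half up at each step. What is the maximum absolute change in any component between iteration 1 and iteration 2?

0.6508

Iteration 1:
  x1 = (-10 - (1)·0.0000 - (-2)·0.0000 - (-3)·0.0000) / (10) = -1.0000
  x2 = (5 - (4)·0.0000 - (-1)·0.0000 - (3)·0.0000) / (9) = 0.5556
  x3 = (-5 - (4)·0.0000 - (-2)·0.0000 - (-4)·0.0000) / (14) = -0.3571
  x4 = (11 - (4)·0.0000 - (-2)·0.0000 - (4)·0.0000) / (11) = 1.0000
Iteration 2:
  x1 = (-10 - (1)·0.5556 - (-2)·-0.3571 - (-3)·1.0000) / (10) = -0.8270
  x2 = (5 - (4)·-1.0000 - (-1)·-0.3571 - (3)·1.0000) / (9) = 0.6270
  x3 = (-5 - (4)·-1.0000 - (-2)·0.5556 - (-4)·1.0000) / (14) = 0.2937
  x4 = (11 - (4)·-1.0000 - (-2)·0.5556 - (4)·-0.3571) / (11) = 1.5945
Change: (0.1730, 0.0714, 0.6508, 0.5945) → max |·| = 0.6508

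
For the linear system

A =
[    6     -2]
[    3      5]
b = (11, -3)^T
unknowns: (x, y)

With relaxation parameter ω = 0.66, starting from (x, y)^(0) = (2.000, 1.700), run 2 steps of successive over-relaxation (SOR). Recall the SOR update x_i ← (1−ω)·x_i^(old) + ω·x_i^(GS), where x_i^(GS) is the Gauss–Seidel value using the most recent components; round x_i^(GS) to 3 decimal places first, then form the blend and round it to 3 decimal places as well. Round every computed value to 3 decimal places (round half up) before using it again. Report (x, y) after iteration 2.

(1.822, -1.360)

Iteration 1:
  x: GS value = (11 - (-2)·1.700) / (6) = 2.400;  x ← (1−ω)·2.000 + ω·2.400 = 2.264
  y: GS value = (-3 - (3)·2.264) / (5) = -1.958;  y ← (1−ω)·1.700 + ω·-1.958 = -0.714
Iteration 2:
  x: GS value = (11 - (-2)·-0.714) / (6) = 1.595;  x ← (1−ω)·2.264 + ω·1.595 = 1.822
  y: GS value = (-3 - (3)·1.822) / (5) = -1.693;  y ← (1−ω)·-0.714 + ω·-1.693 = -1.360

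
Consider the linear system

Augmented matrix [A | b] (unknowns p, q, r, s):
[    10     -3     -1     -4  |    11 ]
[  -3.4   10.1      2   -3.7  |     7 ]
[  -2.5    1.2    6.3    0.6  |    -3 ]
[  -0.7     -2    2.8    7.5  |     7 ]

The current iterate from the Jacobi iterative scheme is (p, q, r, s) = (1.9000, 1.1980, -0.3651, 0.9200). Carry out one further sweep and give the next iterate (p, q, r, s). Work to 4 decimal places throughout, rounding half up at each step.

One sweep:
  p = (11 - (-3)·1.1980 - (-1)·-0.3651 - (-4)·0.9200) / (10) = 1.7909
  q = (7 - (-3.4)·1.9000 - (2)·-0.3651 - (-3.7)·0.9200) / (10.1) = 1.7420
  r = (-3 - (-2.5)·1.9000 - (1.2)·1.1980 - (0.6)·0.9200) / (6.3) = -0.0380
  s = (7 - (-0.7)·1.9000 - (-2)·1.1980 - (2.8)·-0.3651) / (7.5) = 1.5664

(1.7909, 1.7420, -0.0380, 1.5664)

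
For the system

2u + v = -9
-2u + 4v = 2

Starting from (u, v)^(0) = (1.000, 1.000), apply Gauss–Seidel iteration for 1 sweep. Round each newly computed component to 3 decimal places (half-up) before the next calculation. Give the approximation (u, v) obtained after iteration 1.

Iteration 1:
  u = (-9 - (1)·1.000) / (2) = -5.000
  v = (2 - (-2)·-5.000) / (4) = -2.000

(-5.000, -2.000)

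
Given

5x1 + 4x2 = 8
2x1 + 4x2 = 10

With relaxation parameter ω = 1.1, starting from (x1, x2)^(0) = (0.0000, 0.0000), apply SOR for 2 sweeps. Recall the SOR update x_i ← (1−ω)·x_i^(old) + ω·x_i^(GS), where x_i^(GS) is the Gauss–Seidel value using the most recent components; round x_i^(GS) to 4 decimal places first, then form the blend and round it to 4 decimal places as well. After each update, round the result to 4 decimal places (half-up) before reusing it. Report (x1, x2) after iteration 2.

(0.0158, 2.5631)

Iteration 1:
  x1: GS value = (8 - (4)·0.0000) / (5) = 1.6000;  x1 ← (1−ω)·0.0000 + ω·1.6000 = 1.7600
  x2: GS value = (10 - (2)·1.7600) / (4) = 1.6200;  x2 ← (1−ω)·0.0000 + ω·1.6200 = 1.7820
Iteration 2:
  x1: GS value = (8 - (4)·1.7820) / (5) = 0.1744;  x1 ← (1−ω)·1.7600 + ω·0.1744 = 0.0158
  x2: GS value = (10 - (2)·0.0158) / (4) = 2.4921;  x2 ← (1−ω)·1.7820 + ω·2.4921 = 2.5631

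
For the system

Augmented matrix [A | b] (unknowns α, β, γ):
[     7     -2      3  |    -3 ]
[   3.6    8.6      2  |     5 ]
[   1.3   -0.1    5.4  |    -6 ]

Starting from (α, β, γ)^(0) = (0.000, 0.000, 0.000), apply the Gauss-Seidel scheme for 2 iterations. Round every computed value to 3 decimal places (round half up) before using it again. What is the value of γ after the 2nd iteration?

Iteration 1:
  α = (-3 - (-2)·0.000 - (3)·0.000) / (7) = -0.429
  β = (5 - (3.6)·-0.429 - (2)·0.000) / (8.6) = 0.761
  γ = (-6 - (1.3)·-0.429 - (-0.1)·0.761) / (5.4) = -0.994
Iteration 2:
  α = (-3 - (-2)·0.761 - (3)·-0.994) / (7) = 0.215
  β = (5 - (3.6)·0.215 - (2)·-0.994) / (8.6) = 0.723
  γ = (-6 - (1.3)·0.215 - (-0.1)·0.723) / (5.4) = -1.149

-1.149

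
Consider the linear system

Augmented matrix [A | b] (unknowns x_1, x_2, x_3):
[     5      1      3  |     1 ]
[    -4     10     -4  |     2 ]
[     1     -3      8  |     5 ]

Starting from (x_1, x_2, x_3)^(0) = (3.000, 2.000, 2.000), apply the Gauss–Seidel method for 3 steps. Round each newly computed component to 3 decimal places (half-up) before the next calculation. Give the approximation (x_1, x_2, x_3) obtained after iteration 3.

(-0.380, 0.381, 0.815)

Iteration 1:
  x_1 = (1 - (1)·2.000 - (3)·2.000) / (5) = -1.400
  x_2 = (2 - (-4)·-1.400 - (-4)·2.000) / (10) = 0.440
  x_3 = (5 - (1)·-1.400 - (-3)·0.440) / (8) = 0.965
Iteration 2:
  x_1 = (1 - (1)·0.440 - (3)·0.965) / (5) = -0.467
  x_2 = (2 - (-4)·-0.467 - (-4)·0.965) / (10) = 0.399
  x_3 = (5 - (1)·-0.467 - (-3)·0.399) / (8) = 0.833
Iteration 3:
  x_1 = (1 - (1)·0.399 - (3)·0.833) / (5) = -0.380
  x_2 = (2 - (-4)·-0.380 - (-4)·0.833) / (10) = 0.381
  x_3 = (5 - (1)·-0.380 - (-3)·0.381) / (8) = 0.815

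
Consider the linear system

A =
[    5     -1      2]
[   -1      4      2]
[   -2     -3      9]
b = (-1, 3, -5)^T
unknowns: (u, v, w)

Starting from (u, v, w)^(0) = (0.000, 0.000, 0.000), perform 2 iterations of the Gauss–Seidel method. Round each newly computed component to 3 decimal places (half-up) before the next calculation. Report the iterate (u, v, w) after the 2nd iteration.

(0.087, 0.955, -0.218)

Iteration 1:
  u = (-1 - (-1)·0.000 - (2)·0.000) / (5) = -0.200
  v = (3 - (-1)·-0.200 - (2)·0.000) / (4) = 0.700
  w = (-5 - (-2)·-0.200 - (-3)·0.700) / (9) = -0.367
Iteration 2:
  u = (-1 - (-1)·0.700 - (2)·-0.367) / (5) = 0.087
  v = (3 - (-1)·0.087 - (2)·-0.367) / (4) = 0.955
  w = (-5 - (-2)·0.087 - (-3)·0.955) / (9) = -0.218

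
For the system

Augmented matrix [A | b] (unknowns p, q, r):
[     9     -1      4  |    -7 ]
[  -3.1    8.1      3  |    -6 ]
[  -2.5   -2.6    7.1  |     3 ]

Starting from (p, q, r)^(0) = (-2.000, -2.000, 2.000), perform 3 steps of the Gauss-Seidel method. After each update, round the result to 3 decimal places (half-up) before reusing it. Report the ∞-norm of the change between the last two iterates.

0.508

Iteration 1:
  p = (-7 - (-1)·-2.000 - (4)·2.000) / (9) = -1.889
  q = (-6 - (-3.1)·-1.889 - (3)·2.000) / (8.1) = -2.204
  r = (3 - (-2.5)·-1.889 - (-2.6)·-2.204) / (7.1) = -1.050
Iteration 2:
  p = (-7 - (-1)·-2.204 - (4)·-1.050) / (9) = -0.556
  q = (-6 - (-3.1)·-0.556 - (3)·-1.050) / (8.1) = -0.565
  r = (3 - (-2.5)·-0.556 - (-2.6)·-0.565) / (7.1) = 0.020
Iteration 3:
  p = (-7 - (-1)·-0.565 - (4)·0.020) / (9) = -0.849
  q = (-6 - (-3.1)·-0.849 - (3)·0.020) / (8.1) = -1.073
  r = (3 - (-2.5)·-0.849 - (-2.6)·-1.073) / (7.1) = -0.269
Change: (-0.293, -0.508, -0.289) → max |·| = 0.508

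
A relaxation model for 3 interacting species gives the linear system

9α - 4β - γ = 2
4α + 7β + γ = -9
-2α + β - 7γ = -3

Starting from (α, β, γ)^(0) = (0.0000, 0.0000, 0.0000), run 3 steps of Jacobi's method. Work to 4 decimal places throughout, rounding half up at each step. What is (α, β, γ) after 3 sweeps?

(-0.4127, -1.1393, 0.3042)

Iteration 1:
  α = (2 - (-4)·0.0000 - (-1)·0.0000) / (9) = 0.2222
  β = (-9 - (4)·0.0000 - (1)·0.0000) / (7) = -1.2857
  γ = (-3 - (-2)·0.0000 - (1)·0.0000) / (-7) = 0.4286
Iteration 2:
  α = (2 - (-4)·-1.2857 - (-1)·0.4286) / (9) = -0.3016
  β = (-9 - (4)·0.2222 - (1)·0.4286) / (7) = -1.4739
  γ = (-3 - (-2)·0.2222 - (1)·-1.2857) / (-7) = 0.1814
Iteration 3:
  α = (2 - (-4)·-1.4739 - (-1)·0.1814) / (9) = -0.4127
  β = (-9 - (4)·-0.3016 - (1)·0.1814) / (7) = -1.1393
  γ = (-3 - (-2)·-0.3016 - (1)·-1.4739) / (-7) = 0.3042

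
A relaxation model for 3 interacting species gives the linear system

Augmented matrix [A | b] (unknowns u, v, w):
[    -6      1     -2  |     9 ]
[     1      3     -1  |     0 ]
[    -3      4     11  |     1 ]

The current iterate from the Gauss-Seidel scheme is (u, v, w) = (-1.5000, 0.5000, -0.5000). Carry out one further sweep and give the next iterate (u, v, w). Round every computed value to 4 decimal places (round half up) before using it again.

(-1.2500, 0.2500, -0.3409)

One sweep:
  u = (9 - (1)·0.5000 - (-2)·-0.5000) / (-6) = -1.2500
  v = (0 - (1)·-1.2500 - (-1)·-0.5000) / (3) = 0.2500
  w = (1 - (-3)·-1.2500 - (4)·0.2500) / (11) = -0.3409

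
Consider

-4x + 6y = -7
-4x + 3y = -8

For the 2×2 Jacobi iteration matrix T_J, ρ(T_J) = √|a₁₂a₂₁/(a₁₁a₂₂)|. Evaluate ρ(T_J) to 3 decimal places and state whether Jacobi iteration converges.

a₁₂a₂₁/(a₁₁a₂₂) = (6)·(-4) / ((-4)·(3)) = 2.000000
ρ = √|2.000000| = √2.000000 = 1.414
ρ > 1, so Jacobi diverges

1.414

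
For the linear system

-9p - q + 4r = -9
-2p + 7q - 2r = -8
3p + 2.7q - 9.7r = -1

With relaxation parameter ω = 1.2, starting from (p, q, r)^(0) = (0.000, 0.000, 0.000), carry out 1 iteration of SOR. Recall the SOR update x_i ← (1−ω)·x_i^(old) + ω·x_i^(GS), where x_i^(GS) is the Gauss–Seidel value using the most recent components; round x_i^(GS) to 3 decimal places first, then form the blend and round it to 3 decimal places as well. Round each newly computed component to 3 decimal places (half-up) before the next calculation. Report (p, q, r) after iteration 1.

(1.200, -0.960, 0.248)

Iteration 1:
  p: GS value = (-9 - (-1)·0.000 - (4)·0.000) / (-9) = 1.000;  p ← (1−ω)·0.000 + ω·1.000 = 1.200
  q: GS value = (-8 - (-2)·1.200 - (-2)·0.000) / (7) = -0.800;  q ← (1−ω)·0.000 + ω·-0.800 = -0.960
  r: GS value = (-1 - (3)·1.200 - (2.7)·-0.960) / (-9.7) = 0.207;  r ← (1−ω)·0.000 + ω·0.207 = 0.248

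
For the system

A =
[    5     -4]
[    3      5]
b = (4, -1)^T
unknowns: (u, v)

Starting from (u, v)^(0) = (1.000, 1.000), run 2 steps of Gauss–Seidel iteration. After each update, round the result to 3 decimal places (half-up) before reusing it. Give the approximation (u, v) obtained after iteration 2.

(-0.128, -0.123)

Iteration 1:
  u = (4 - (-4)·1.000) / (5) = 1.600
  v = (-1 - (3)·1.600) / (5) = -1.160
Iteration 2:
  u = (4 - (-4)·-1.160) / (5) = -0.128
  v = (-1 - (3)·-0.128) / (5) = -0.123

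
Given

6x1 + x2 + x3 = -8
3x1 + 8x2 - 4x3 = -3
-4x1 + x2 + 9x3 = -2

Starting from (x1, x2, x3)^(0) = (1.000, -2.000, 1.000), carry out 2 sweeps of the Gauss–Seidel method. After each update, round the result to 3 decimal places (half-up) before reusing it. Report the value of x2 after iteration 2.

-0.292

Iteration 1:
  x1 = (-8 - (1)·-2.000 - (1)·1.000) / (6) = -1.167
  x2 = (-3 - (3)·-1.167 - (-4)·1.000) / (8) = 0.563
  x3 = (-2 - (-4)·-1.167 - (1)·0.563) / (9) = -0.803
Iteration 2:
  x1 = (-8 - (1)·0.563 - (1)·-0.803) / (6) = -1.293
  x2 = (-3 - (3)·-1.293 - (-4)·-0.803) / (8) = -0.292
  x3 = (-2 - (-4)·-1.293 - (1)·-0.292) / (9) = -0.764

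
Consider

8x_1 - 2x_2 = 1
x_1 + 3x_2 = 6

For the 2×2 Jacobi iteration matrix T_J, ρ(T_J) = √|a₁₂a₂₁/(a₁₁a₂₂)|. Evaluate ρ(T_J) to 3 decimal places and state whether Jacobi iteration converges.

a₁₂a₂₁/(a₁₁a₂₂) = (-2)·(1) / ((8)·(3)) = -0.083333
ρ = √|-0.083333| = √0.083333 = 0.289
ρ < 1, so Jacobi converges

0.289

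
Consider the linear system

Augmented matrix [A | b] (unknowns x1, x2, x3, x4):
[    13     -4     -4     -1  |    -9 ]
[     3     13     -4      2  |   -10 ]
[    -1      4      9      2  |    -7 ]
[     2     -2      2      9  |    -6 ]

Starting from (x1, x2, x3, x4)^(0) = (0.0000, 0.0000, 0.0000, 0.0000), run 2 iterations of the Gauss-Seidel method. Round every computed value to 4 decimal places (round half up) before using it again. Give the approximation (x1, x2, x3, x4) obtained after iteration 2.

Iteration 1:
  x1 = (-9 - (-4)·0.0000 - (-4)·0.0000 - (-1)·0.0000) / (13) = -0.6923
  x2 = (-10 - (3)·-0.6923 - (-4)·0.0000 - (2)·0.0000) / (13) = -0.6095
  x3 = (-7 - (-1)·-0.6923 - (4)·-0.6095 - (2)·0.0000) / (9) = -0.5838
  x4 = (-6 - (2)·-0.6923 - (-2)·-0.6095 - (2)·-0.5838) / (9) = -0.5185
Iteration 2:
  x1 = (-9 - (-4)·-0.6095 - (-4)·-0.5838 - (-1)·-0.5185) / (13) = -1.0994
  x2 = (-10 - (3)·-1.0994 - (-4)·-0.5838 - (2)·-0.5185) / (13) = -0.6154
  x3 = (-7 - (-1)·-1.0994 - (4)·-0.6154 - (2)·-0.5185) / (9) = -0.5112
  x4 = (-6 - (2)·-1.0994 - (-2)·-0.6154 - (2)·-0.5112) / (9) = -0.4455

(-1.0994, -0.6154, -0.5112, -0.4455)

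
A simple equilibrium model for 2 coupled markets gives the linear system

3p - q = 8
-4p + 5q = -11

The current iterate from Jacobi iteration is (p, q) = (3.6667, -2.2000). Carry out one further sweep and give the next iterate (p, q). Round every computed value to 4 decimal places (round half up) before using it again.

(1.9333, 0.7334)

One sweep:
  p = (8 - (-1)·-2.2000) / (3) = 1.9333
  q = (-11 - (-4)·3.6667) / (5) = 0.7334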